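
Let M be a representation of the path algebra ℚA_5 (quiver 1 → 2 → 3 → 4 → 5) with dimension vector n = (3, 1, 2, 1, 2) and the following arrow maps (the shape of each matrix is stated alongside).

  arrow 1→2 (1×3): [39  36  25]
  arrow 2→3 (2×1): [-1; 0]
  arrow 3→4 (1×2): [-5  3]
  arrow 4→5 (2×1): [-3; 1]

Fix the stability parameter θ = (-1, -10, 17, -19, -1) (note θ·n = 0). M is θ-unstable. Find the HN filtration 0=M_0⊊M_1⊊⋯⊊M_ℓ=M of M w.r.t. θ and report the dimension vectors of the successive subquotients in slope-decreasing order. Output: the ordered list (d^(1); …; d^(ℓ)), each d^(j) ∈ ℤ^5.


Interval decomposition of M: I[1,1]^2, I[1,5], I[3,3], I[5,5].
HN type (ℓ=3): μ^(1)=17; μ^(2)=-1; μ^(3)=-11/2

((0, 0, 1, 0, 0); (2, 0, 1, 1, 2); (1, 1, 0, 0, 0))


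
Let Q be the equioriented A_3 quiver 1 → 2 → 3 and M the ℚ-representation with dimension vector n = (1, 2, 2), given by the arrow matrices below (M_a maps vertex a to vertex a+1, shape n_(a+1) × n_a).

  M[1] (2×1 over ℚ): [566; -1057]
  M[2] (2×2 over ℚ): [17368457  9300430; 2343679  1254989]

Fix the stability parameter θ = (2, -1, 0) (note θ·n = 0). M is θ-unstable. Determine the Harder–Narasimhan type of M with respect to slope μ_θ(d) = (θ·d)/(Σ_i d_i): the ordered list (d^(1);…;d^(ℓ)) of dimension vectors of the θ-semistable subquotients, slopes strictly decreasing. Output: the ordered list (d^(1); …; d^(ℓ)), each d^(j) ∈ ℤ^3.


Barcode: M ≅ I[1,3], I[2,3]. HN layers by μ_θ (3 steps, strictly decreasing):
  μ^(1)=1/3; μ^(2)=0; μ^(3)=-1

((1, 1, 1); (0, 0, 1); (0, 1, 0))


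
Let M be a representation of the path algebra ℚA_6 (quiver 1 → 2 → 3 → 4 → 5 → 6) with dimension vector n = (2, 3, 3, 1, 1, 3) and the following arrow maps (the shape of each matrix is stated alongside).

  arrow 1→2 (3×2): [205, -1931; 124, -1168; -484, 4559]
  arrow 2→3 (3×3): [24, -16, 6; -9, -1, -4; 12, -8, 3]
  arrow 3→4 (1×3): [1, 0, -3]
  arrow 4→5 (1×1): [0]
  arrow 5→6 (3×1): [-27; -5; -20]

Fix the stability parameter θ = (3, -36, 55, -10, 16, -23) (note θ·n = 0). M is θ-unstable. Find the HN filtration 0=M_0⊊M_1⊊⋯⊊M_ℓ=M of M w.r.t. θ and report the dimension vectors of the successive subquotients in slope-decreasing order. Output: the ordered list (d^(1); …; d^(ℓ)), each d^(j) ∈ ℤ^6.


Via rank(M_{q-1}∘⋯∘M_p): M ≅ I[1,3], I[1,4], I[2,2], I[3,3], I[5,6], I[6,6]^2.
μ_θ-semistable layers: μ^(1)=55; μ^(2)=45/2; μ^(3)=-7/2; μ^(4)=-33/2; μ^(5)=-23; μ^(6)=-36

((0, 0, 2, 0, 0, 0); (0, 0, 1, 1, 0, 0); (0, 0, 0, 0, 1, 1); (2, 2, 0, 0, 0, 0); (0, 0, 0, 0, 0, 2); (0, 1, 0, 0, 0, 0))


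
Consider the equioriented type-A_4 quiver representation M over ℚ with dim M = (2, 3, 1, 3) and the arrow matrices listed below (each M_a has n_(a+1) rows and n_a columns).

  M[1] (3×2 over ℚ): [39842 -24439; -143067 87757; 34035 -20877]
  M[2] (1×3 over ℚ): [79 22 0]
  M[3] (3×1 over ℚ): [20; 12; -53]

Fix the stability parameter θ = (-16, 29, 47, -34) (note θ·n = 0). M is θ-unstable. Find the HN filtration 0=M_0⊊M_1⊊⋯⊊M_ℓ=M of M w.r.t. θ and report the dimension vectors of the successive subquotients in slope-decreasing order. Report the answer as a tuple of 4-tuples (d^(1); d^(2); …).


Via rank(M_{q-1}∘⋯∘M_p): M ≅ I[1,2], I[1,4], I[2,2], I[4,4]^2.
μ_θ-semistable layers: μ^(1)=29; μ^(2)=14; μ^(3)=-16; μ^(4)=-34

((0, 2, 0, 0); (0, 1, 1, 1); (2, 0, 0, 0); (0, 0, 0, 2))


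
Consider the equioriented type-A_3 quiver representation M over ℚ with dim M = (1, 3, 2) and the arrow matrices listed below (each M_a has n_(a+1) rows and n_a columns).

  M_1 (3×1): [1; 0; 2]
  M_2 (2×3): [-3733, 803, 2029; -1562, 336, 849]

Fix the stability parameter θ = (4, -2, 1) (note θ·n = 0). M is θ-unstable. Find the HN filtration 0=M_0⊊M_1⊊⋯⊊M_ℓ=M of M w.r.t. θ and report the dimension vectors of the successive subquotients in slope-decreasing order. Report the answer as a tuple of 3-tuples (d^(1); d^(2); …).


Barcode: M ≅ I[1,3], I[2,2], I[2,3]. HN layers by μ_θ (2 steps, strictly decreasing):
  μ^(1)=1; μ^(2)=-2

((1, 1, 2); (0, 2, 0))


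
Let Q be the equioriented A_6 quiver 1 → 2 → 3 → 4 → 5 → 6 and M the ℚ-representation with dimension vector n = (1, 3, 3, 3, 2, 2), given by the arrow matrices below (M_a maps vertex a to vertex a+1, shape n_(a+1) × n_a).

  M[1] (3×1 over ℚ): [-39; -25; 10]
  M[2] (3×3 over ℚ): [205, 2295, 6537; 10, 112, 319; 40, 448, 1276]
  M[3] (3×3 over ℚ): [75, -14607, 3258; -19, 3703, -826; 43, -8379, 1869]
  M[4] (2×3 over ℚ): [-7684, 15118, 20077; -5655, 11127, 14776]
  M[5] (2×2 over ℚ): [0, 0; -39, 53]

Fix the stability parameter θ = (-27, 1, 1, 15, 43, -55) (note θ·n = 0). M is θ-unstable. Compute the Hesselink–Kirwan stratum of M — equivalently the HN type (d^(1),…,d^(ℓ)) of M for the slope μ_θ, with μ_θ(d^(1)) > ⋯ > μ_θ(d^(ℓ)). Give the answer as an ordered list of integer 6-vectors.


Via rank(M_{q-1}∘⋯∘M_p): M ≅ I[1,2], I[2,3], I[2,6], I[3,5], I[4,4], I[6,6].
μ_θ-semistable layers: μ^(1)=43; μ^(2)=15; μ^(3)=1; μ^(4)=-27; μ^(5)=-55

((0, 0, 0, 0, 1, 0); (0, 0, 0, 2, 0, 0); (0, 3, 3, 1, 1, 1); (1, 0, 0, 0, 0, 0); (0, 0, 0, 0, 0, 1))


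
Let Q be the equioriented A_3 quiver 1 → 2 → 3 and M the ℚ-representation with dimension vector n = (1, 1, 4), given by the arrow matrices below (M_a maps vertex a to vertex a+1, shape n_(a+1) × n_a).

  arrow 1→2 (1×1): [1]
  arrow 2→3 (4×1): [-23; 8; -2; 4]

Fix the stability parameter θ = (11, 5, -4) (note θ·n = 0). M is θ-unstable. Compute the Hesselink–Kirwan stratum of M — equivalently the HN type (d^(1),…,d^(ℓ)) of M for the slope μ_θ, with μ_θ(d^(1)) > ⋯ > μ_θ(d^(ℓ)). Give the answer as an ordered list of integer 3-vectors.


Via rank(M_{q-1}∘⋯∘M_p): M ≅ I[1,3], I[3,3]^3.
μ_θ-semistable layers: μ^(1)=4; μ^(2)=-4

((1, 1, 1); (0, 0, 3))


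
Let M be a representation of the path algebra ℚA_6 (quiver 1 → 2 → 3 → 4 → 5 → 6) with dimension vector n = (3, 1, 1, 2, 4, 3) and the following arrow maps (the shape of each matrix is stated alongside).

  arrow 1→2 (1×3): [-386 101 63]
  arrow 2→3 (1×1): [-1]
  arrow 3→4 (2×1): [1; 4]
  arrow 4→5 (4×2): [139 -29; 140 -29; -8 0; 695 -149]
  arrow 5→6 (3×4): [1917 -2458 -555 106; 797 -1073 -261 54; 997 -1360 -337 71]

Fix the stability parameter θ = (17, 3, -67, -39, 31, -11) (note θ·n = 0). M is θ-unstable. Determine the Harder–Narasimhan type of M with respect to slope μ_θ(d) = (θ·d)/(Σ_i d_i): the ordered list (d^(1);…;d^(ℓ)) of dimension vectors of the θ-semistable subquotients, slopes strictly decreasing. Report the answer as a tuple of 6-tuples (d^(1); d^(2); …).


Via rank(M_{q-1}∘⋯∘M_p): M ≅ I[1,1]^2, I[1,6], I[4,6], I[5,5], I[5,6].
μ_θ-semistable layers: μ^(1)=31; μ^(2)=17; μ^(3)=10; μ^(4)=-43/2; μ^(5)=-39

((0, 0, 0, 0, 1, 0); (2, 0, 0, 0, 0, 0); (0, 0, 0, 0, 3, 3); (1, 1, 1, 1, 0, 0); (0, 0, 0, 1, 0, 0))


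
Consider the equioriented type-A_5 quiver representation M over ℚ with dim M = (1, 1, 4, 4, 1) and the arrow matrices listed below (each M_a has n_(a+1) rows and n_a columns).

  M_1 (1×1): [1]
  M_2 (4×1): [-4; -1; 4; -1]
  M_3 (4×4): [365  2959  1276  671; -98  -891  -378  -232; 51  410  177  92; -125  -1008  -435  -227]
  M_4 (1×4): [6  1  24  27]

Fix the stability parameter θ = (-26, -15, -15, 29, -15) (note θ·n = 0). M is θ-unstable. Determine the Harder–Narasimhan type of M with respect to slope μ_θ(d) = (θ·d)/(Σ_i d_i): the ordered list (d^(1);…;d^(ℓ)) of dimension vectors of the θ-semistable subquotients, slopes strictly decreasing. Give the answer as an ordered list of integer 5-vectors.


Barcode: M ≅ I[1,4], I[3,4]^2, I[3,5]. HN layers by μ_θ (4 steps, strictly decreasing):
  μ^(1)=29; μ^(2)=7; μ^(3)=-15; μ^(4)=-26

((0, 0, 0, 3, 0); (0, 0, 0, 1, 1); (0, 1, 4, 0, 0); (1, 0, 0, 0, 0))


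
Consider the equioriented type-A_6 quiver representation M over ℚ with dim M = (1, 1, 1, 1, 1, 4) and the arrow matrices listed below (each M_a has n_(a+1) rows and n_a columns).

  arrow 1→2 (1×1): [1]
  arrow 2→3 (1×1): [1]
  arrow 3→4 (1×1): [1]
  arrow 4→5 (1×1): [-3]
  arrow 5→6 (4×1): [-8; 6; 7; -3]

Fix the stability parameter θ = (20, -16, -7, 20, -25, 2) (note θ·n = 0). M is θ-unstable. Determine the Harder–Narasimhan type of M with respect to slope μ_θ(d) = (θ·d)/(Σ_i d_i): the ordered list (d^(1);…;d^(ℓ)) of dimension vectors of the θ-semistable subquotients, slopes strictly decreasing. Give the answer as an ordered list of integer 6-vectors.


Interval decomposition of M: I[1,6], I[6,6]^3.
HN type (ℓ=2): μ^(1)=2; μ^(2)=-8/5

((0, 0, 0, 0, 0, 4); (1, 1, 1, 1, 1, 0))


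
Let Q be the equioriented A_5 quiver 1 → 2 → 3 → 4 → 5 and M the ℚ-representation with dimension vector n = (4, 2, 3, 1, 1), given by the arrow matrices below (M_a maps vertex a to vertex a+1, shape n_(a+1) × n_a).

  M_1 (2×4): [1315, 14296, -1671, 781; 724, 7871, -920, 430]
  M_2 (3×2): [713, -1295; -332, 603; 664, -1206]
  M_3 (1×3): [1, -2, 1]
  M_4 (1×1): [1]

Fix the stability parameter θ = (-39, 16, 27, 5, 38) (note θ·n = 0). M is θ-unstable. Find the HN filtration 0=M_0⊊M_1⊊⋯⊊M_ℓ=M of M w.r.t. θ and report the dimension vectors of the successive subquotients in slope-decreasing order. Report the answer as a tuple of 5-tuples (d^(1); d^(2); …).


Interval decomposition of M: I[1,1]^2, I[1,3], I[1,5], I[3,3].
HN type (ℓ=4): μ^(1)=38; μ^(2)=27; μ^(3)=16; μ^(4)=-39

((0, 0, 0, 0, 1); (0, 0, 2, 0, 0); (0, 2, 1, 1, 0); (4, 0, 0, 0, 0))


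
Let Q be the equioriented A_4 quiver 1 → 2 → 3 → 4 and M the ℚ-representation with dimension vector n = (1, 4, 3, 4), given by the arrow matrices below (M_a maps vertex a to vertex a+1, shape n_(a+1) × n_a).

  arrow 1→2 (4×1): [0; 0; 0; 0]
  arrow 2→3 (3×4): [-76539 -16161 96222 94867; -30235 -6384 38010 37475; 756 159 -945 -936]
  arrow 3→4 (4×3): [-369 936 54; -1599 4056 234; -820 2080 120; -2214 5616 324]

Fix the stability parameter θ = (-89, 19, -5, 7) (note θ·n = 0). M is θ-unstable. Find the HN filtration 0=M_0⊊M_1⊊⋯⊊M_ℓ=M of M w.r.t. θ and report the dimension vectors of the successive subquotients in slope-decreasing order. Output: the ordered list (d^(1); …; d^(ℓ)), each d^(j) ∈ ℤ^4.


Barcode: M ≅ I[1,1], I[2,2], I[2,3]^2, I[2,4], I[4,4]^3. HN layers by μ_θ (3 steps, strictly decreasing):
  μ^(1)=19; μ^(2)=7; μ^(3)=-89

((0, 1, 0, 0); (0, 3, 3, 4); (1, 0, 0, 0))


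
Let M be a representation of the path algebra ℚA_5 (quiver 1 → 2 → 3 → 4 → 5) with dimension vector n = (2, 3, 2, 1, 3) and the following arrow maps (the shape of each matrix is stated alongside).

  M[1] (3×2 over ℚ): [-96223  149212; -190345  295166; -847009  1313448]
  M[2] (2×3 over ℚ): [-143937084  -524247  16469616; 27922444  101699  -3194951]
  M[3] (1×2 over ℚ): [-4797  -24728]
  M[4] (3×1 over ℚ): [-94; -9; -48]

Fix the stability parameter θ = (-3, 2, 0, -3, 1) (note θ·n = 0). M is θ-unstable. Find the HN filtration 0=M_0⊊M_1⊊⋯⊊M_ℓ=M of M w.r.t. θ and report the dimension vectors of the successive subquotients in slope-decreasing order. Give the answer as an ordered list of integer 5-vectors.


Interval decomposition of M: I[1,3], I[1,5], I[2,2], I[5,5]^2.
HN type (ℓ=4): μ^(1)=2; μ^(2)=1; μ^(3)=-1/3; μ^(4)=-3

((0, 1, 0, 0, 0); (0, 1, 1, 0, 3); (0, 1, 1, 1, 0); (2, 0, 0, 0, 0))


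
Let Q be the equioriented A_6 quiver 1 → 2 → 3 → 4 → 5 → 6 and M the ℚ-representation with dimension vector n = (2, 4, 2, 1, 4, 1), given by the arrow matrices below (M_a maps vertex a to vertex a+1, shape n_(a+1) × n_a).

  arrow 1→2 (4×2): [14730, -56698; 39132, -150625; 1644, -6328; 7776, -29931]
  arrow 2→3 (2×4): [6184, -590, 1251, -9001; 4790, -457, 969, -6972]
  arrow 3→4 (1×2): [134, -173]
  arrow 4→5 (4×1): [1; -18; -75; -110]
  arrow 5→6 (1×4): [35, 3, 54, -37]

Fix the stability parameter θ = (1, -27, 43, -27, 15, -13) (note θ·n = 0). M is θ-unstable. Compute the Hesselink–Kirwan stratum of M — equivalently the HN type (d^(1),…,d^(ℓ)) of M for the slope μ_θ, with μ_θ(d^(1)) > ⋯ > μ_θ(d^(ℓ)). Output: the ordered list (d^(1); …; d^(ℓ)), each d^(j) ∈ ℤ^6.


Via rank(M_{q-1}∘⋯∘M_p): M ≅ I[1,2], I[1,6], I[2,2], I[2,3], I[5,5]^3.
μ_θ-semistable layers: μ^(1)=43; μ^(2)=15; μ^(3)=9/2; μ^(4)=-13; μ^(5)=-27

((0, 0, 1, 0, 0, 0); (0, 0, 0, 0, 3, 0); (0, 0, 1, 1, 1, 1); (2, 2, 0, 0, 0, 0); (0, 2, 0, 0, 0, 0))


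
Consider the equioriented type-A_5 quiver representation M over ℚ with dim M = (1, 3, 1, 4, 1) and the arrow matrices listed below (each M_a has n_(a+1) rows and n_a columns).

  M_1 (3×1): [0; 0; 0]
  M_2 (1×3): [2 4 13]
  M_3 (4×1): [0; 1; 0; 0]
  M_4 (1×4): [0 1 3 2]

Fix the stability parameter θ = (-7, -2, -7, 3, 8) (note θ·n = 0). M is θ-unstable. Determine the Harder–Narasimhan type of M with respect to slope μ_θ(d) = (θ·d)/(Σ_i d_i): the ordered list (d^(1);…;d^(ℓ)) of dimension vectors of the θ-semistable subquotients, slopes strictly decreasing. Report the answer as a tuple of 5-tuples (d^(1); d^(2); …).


Interval decomposition of M: I[1,1], I[2,2]^2, I[2,5], I[4,4]^3.
HN type (ℓ=5): μ^(1)=8; μ^(2)=3; μ^(3)=-2; μ^(4)=-9/2; μ^(5)=-7

((0, 0, 0, 0, 1); (0, 0, 0, 4, 0); (0, 2, 0, 0, 0); (0, 1, 1, 0, 0); (1, 0, 0, 0, 0))


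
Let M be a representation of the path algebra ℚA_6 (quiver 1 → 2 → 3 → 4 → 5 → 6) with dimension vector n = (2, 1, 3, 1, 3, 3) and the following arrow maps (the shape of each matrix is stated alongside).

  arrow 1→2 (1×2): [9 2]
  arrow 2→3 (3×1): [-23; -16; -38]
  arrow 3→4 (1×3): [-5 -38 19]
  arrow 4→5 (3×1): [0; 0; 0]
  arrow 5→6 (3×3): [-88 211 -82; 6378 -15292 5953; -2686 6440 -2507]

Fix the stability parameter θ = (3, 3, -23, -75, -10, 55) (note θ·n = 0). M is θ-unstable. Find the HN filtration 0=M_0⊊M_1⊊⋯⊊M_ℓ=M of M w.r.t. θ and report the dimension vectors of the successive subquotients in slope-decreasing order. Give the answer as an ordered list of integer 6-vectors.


Interval decomposition of M: I[1,1], I[1,4], I[3,3]^2, I[5,5], I[5,6]^2, I[6,6].
HN type (ℓ=4): μ^(1)=55; μ^(2)=3; μ^(3)=-10; μ^(4)=-23

((0, 0, 0, 0, 0, 3); (1, 0, 0, 0, 0, 0); (0, 0, 0, 0, 3, 0); (1, 1, 3, 1, 0, 0))


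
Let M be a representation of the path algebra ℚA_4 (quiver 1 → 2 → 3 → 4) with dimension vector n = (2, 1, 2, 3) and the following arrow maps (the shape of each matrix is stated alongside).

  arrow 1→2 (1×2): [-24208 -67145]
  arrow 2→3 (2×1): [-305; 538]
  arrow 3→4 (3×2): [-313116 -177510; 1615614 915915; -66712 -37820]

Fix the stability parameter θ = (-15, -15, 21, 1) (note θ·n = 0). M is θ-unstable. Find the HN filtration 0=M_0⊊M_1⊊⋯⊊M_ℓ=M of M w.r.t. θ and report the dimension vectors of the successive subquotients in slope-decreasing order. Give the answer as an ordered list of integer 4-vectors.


Interval decomposition of M: I[1,1], I[1,3], I[3,4], I[4,4]^2.
HN type (ℓ=4): μ^(1)=21; μ^(2)=11; μ^(3)=1; μ^(4)=-15

((0, 0, 1, 0); (0, 0, 1, 1); (0, 0, 0, 2); (2, 1, 0, 0))


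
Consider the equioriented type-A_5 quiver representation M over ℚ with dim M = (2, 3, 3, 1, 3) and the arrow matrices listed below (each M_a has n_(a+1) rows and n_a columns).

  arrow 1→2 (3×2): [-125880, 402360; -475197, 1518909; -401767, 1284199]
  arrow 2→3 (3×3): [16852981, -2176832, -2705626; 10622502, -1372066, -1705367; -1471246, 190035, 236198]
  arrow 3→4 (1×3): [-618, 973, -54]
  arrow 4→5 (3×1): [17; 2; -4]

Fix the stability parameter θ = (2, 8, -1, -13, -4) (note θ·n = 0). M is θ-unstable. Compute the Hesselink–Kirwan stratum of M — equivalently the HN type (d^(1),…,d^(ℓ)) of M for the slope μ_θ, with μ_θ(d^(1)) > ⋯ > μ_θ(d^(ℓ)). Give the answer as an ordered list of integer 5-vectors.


Via rank(M_{q-1}∘⋯∘M_p): M ≅ I[1,1], I[1,5], I[2,3]^2, I[5,5]^2.
μ_θ-semistable layers: μ^(1)=7/2; μ^(2)=2; μ^(3)=-8/5; μ^(4)=-4

((0, 2, 2, 0, 0); (1, 0, 0, 0, 0); (1, 1, 1, 1, 1); (0, 0, 0, 0, 2))


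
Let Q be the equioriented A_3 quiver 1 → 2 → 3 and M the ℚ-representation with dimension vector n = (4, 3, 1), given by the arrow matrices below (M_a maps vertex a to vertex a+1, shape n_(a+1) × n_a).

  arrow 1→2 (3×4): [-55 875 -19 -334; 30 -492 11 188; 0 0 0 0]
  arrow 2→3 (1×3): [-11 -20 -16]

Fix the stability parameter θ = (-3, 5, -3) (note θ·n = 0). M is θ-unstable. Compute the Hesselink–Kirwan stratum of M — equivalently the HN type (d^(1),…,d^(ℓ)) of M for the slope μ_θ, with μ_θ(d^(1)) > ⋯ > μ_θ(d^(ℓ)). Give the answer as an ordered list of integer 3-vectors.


Interval decomposition of M: I[1,1]^2, I[1,2], I[1,3], I[2,2].
HN type (ℓ=3): μ^(1)=5; μ^(2)=1; μ^(3)=-3

((0, 2, 0); (0, 1, 1); (4, 0, 0))


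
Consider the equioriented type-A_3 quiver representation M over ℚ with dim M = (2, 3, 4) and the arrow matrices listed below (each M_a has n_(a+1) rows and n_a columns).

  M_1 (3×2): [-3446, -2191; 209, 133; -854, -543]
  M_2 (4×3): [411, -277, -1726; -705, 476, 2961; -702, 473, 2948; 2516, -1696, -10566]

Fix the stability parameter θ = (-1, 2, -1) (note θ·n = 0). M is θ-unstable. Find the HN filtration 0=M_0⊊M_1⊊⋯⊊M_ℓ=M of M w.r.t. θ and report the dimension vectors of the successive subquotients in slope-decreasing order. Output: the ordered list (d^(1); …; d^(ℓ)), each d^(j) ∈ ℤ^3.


Barcode: M ≅ I[1,3]^2, I[2,3], I[3,3]. HN layers by μ_θ (2 steps, strictly decreasing):
  μ^(1)=1/2; μ^(2)=-1

((0, 3, 3); (2, 0, 1))


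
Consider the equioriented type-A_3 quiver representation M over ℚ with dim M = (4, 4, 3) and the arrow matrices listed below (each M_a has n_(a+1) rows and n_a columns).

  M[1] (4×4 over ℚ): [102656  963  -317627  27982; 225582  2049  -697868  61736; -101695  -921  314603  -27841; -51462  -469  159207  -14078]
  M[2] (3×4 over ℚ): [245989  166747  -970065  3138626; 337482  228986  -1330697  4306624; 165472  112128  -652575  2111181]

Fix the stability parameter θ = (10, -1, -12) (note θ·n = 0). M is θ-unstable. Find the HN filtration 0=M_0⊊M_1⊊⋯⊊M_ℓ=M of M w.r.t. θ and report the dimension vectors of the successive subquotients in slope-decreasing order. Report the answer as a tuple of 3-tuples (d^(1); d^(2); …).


Barcode: M ≅ I[1,2], I[1,3]^3. HN layers by μ_θ (2 steps, strictly decreasing):
  μ^(1)=9/2; μ^(2)=-1

((1, 1, 0); (3, 3, 3))


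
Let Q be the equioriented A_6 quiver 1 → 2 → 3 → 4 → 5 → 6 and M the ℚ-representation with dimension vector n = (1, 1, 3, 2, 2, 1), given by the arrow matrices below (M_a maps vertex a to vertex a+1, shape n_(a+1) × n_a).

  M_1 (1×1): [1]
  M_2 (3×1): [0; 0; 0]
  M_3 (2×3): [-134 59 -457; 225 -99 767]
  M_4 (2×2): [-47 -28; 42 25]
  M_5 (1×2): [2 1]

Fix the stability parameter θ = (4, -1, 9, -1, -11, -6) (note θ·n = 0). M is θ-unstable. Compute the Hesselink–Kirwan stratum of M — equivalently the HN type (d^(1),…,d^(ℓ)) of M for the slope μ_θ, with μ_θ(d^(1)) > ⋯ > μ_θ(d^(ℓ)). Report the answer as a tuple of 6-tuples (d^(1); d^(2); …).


Interval decomposition of M: I[1,2], I[3,3], I[3,5], I[3,6].
HN type (ℓ=4): μ^(1)=9; μ^(2)=3/2; μ^(3)=-1; μ^(4)=-9/4

((0, 0, 1, 0, 0, 0); (1, 1, 0, 0, 0, 0); (0, 0, 1, 1, 1, 0); (0, 0, 1, 1, 1, 1))


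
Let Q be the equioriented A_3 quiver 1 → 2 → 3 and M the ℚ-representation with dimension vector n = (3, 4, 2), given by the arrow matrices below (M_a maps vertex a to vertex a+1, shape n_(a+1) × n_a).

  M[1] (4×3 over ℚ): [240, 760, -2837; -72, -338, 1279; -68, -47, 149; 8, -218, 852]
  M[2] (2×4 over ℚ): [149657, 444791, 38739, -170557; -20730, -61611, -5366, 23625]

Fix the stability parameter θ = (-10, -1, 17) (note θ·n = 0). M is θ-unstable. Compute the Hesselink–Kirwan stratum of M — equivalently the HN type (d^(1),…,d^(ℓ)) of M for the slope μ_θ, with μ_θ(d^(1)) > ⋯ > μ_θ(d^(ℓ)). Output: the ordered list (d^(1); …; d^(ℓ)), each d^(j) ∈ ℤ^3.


Interval decomposition of M: I[1,1], I[1,3]^2, I[2,2]^2.
HN type (ℓ=3): μ^(1)=17; μ^(2)=-1; μ^(3)=-10

((0, 0, 2); (0, 4, 0); (3, 0, 0))


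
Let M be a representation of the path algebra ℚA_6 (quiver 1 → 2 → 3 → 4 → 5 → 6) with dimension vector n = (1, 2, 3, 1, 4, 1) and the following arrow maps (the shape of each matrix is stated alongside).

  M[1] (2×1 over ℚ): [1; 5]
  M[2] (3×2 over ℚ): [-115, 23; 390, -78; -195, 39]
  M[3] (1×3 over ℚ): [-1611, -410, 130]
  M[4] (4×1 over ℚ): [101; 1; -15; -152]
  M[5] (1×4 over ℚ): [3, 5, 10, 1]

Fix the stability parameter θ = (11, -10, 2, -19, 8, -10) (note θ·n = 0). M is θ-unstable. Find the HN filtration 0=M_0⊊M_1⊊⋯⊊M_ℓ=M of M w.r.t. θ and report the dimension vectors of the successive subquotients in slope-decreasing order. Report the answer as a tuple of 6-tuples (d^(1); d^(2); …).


Interval decomposition of M: I[1,2], I[2,6], I[3,3]^2, I[5,5]^3.
HN type (ℓ=6): μ^(1)=8; μ^(2)=2; μ^(3)=1/2; μ^(4)=-1; μ^(5)=-17/2; μ^(6)=-10

((0, 0, 0, 0, 3, 0); (0, 0, 2, 0, 0, 0); (1, 1, 0, 0, 0, 0); (0, 0, 0, 0, 1, 1); (0, 0, 1, 1, 0, 0); (0, 1, 0, 0, 0, 0))


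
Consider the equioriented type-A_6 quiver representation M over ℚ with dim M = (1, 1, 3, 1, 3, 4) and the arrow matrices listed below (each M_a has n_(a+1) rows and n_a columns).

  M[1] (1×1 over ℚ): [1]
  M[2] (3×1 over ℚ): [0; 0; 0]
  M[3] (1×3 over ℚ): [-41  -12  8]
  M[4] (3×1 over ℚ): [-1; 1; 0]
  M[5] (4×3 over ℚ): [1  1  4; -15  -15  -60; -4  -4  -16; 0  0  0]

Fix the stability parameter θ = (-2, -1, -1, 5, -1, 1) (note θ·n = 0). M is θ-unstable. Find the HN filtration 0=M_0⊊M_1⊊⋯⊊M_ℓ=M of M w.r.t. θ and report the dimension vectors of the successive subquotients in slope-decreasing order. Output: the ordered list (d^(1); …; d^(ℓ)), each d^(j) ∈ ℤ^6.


Via rank(M_{q-1}∘⋯∘M_p): M ≅ I[1,2], I[3,3]^2, I[3,5], I[5,5], I[5,6], I[6,6]^3.
μ_θ-semistable layers: μ^(1)=2; μ^(2)=1; μ^(3)=-1; μ^(4)=-2

((0, 0, 0, 1, 1, 0); (0, 0, 0, 0, 0, 4); (0, 1, 3, 0, 2, 0); (1, 0, 0, 0, 0, 0))


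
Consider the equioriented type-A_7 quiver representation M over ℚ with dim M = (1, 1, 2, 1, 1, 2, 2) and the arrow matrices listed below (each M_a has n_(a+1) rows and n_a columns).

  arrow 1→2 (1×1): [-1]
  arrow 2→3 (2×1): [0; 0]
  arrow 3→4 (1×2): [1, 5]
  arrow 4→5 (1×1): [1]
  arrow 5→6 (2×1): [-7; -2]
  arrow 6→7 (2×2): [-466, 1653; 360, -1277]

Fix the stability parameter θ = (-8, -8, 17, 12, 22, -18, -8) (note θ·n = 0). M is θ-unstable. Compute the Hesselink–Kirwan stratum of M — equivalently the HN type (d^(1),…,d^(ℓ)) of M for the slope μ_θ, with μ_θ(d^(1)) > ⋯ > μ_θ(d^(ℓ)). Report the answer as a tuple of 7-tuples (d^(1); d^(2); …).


Interval decomposition of M: I[1,2], I[3,3], I[3,7], I[6,7].
HN type (ℓ=4): μ^(1)=17; μ^(2)=5; μ^(3)=-8; μ^(4)=-18

((0, 0, 1, 0, 0, 0, 0); (0, 0, 1, 1, 1, 1, 1); (1, 1, 0, 0, 0, 0, 1); (0, 0, 0, 0, 0, 1, 0))


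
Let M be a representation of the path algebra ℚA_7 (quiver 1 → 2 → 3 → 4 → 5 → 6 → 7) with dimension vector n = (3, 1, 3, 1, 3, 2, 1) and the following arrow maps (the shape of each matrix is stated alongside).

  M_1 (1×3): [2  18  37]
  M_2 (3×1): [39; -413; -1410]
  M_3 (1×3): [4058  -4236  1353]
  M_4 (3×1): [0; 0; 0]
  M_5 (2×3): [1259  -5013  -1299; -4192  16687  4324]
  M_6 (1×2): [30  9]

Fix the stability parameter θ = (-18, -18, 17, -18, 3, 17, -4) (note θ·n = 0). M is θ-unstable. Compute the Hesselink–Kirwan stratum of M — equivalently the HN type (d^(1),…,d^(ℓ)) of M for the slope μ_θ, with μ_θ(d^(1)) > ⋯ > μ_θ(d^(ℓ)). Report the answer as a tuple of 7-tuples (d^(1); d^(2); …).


Barcode: M ≅ I[1,1]^2, I[1,3], I[3,3], I[3,4], I[5,5], I[5,6], I[5,7]. HN layers by μ_θ (5 steps, strictly decreasing):
  μ^(1)=17; μ^(2)=13/2; μ^(3)=3; μ^(4)=-1/2; μ^(5)=-18

((0, 0, 2, 0, 0, 1, 0); (0, 0, 0, 0, 0, 1, 1); (0, 0, 0, 0, 3, 0, 0); (0, 0, 1, 1, 0, 0, 0); (3, 1, 0, 0, 0, 0, 0))


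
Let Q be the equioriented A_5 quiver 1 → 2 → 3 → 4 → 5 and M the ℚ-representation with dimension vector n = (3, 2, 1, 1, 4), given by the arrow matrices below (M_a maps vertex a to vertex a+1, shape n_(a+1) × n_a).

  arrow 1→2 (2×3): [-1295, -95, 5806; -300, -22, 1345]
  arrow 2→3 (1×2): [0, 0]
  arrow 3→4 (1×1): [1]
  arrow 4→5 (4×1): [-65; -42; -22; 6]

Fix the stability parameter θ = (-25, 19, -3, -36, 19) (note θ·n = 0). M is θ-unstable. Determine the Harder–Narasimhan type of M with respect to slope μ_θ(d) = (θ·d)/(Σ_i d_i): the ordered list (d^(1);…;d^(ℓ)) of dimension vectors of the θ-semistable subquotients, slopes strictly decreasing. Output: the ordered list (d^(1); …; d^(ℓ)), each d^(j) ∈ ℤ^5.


Via rank(M_{q-1}∘⋯∘M_p): M ≅ I[1,1], I[1,2]^2, I[3,5], I[5,5]^3.
μ_θ-semistable layers: μ^(1)=19; μ^(2)=-39/2; μ^(3)=-25

((0, 2, 0, 0, 4); (0, 0, 1, 1, 0); (3, 0, 0, 0, 0))


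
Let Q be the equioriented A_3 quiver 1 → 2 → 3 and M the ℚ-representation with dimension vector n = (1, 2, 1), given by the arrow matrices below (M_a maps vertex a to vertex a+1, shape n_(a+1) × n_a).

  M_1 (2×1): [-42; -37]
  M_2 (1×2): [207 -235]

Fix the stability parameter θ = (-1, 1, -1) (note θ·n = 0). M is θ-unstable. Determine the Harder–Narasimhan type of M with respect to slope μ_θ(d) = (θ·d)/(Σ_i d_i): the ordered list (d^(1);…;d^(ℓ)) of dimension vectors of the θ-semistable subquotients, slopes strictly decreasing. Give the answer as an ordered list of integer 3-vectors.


Interval decomposition of M: I[1,3], I[2,2].
HN type (ℓ=3): μ^(1)=1; μ^(2)=0; μ^(3)=-1

((0, 1, 0); (0, 1, 1); (1, 0, 0))


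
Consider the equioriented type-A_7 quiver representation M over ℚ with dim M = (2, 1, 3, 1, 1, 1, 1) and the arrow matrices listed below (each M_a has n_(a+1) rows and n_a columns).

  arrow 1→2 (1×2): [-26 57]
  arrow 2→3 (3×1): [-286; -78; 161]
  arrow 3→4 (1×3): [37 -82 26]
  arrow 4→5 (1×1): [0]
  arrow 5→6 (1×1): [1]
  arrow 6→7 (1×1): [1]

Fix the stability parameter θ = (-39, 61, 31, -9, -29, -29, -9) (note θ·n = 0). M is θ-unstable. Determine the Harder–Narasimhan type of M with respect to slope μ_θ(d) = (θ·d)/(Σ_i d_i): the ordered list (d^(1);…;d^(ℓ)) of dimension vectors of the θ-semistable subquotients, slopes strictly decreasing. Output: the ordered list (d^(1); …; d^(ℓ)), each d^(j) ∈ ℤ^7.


Interval decomposition of M: I[1,1], I[1,3], I[3,3], I[3,4], I[5,7].
HN type (ℓ=6): μ^(1)=46; μ^(2)=31; μ^(3)=11; μ^(4)=-9; μ^(5)=-29; μ^(6)=-39

((0, 1, 1, 0, 0, 0, 0); (0, 0, 1, 0, 0, 0, 0); (0, 0, 1, 1, 0, 0, 0); (0, 0, 0, 0, 0, 0, 1); (0, 0, 0, 0, 1, 1, 0); (2, 0, 0, 0, 0, 0, 0))


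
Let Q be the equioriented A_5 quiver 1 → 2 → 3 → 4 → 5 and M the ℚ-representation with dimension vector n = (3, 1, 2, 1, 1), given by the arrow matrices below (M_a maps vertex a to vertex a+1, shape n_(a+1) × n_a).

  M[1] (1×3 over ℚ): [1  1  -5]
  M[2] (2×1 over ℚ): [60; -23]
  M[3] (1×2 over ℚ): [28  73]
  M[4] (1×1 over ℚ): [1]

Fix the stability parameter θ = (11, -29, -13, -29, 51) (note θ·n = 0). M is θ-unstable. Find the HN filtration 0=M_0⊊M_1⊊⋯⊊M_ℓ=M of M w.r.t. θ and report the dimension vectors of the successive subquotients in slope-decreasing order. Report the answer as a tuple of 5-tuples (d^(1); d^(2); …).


Barcode: M ≅ I[1,1]^2, I[1,5], I[3,3]. HN layers by μ_θ (4 steps, strictly decreasing):
  μ^(1)=51; μ^(2)=11; μ^(3)=-13; μ^(4)=-15

((0, 0, 0, 0, 1); (2, 0, 0, 0, 0); (0, 0, 1, 0, 0); (1, 1, 1, 1, 0))


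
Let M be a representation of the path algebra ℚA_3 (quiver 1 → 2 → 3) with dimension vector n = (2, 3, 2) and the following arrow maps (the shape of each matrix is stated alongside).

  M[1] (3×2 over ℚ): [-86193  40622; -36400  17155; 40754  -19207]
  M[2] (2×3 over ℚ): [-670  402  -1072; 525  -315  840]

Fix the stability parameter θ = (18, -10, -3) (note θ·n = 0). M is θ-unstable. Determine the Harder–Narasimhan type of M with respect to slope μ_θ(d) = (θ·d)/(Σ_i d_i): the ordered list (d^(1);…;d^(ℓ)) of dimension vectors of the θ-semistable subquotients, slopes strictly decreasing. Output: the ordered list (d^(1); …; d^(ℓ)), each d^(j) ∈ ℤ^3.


Interval decomposition of M: I[1,2], I[1,3], I[2,2], I[3,3].
HN type (ℓ=4): μ^(1)=4; μ^(2)=5/3; μ^(3)=-3; μ^(4)=-10

((1, 1, 0); (1, 1, 1); (0, 0, 1); (0, 1, 0))


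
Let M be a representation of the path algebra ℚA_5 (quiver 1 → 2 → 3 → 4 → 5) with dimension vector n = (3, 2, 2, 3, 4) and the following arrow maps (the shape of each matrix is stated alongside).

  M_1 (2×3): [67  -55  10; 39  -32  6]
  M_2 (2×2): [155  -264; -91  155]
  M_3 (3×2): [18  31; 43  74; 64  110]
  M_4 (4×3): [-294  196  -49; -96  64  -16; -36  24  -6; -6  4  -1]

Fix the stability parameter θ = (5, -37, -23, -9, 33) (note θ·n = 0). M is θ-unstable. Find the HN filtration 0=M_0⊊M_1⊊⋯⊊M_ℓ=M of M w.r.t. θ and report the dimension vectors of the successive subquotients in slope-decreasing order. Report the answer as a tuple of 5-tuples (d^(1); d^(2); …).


Via rank(M_{q-1}∘⋯∘M_p): M ≅ I[1,1], I[1,4]^2, I[4,5], I[5,5]^3.
μ_θ-semistable layers: μ^(1)=33; μ^(2)=5; μ^(3)=-9; μ^(4)=-55/3

((0, 0, 0, 0, 4); (1, 0, 0, 0, 0); (0, 0, 0, 3, 0); (2, 2, 2, 0, 0))


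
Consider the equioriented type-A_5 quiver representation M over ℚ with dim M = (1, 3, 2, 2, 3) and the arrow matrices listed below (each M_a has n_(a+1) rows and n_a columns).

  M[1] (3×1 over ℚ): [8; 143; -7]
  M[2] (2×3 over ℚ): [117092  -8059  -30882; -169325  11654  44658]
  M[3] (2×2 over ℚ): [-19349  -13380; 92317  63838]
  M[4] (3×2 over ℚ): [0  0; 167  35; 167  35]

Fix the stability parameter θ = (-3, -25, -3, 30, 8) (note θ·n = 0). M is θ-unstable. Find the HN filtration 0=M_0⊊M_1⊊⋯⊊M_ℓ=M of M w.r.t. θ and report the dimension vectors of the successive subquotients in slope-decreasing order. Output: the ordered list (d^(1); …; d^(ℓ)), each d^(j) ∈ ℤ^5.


Via rank(M_{q-1}∘⋯∘M_p): M ≅ I[1,5], I[2,2], I[2,4], I[5,5]^2.
μ_θ-semistable layers: μ^(1)=30; μ^(2)=19; μ^(3)=8; μ^(4)=-3; μ^(5)=-14; μ^(6)=-25

((0, 0, 0, 1, 0); (0, 0, 0, 1, 1); (0, 0, 0, 0, 2); (0, 0, 2, 0, 0); (1, 1, 0, 0, 0); (0, 2, 0, 0, 0))


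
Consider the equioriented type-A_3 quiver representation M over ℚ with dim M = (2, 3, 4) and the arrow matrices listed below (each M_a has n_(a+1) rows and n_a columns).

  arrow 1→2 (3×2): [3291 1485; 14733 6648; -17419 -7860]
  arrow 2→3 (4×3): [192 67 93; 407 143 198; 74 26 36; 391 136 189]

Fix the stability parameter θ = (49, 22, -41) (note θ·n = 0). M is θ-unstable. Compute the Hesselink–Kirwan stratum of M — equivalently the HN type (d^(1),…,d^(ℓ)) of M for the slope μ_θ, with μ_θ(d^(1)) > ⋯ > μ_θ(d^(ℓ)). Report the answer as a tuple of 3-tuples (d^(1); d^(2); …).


Barcode: M ≅ I[1,2], I[1,3], I[2,3], I[3,3]^2. HN layers by μ_θ (4 steps, strictly decreasing):
  μ^(1)=71/2; μ^(2)=10; μ^(3)=-19/2; μ^(4)=-41

((1, 1, 0); (1, 1, 1); (0, 1, 1); (0, 0, 2))


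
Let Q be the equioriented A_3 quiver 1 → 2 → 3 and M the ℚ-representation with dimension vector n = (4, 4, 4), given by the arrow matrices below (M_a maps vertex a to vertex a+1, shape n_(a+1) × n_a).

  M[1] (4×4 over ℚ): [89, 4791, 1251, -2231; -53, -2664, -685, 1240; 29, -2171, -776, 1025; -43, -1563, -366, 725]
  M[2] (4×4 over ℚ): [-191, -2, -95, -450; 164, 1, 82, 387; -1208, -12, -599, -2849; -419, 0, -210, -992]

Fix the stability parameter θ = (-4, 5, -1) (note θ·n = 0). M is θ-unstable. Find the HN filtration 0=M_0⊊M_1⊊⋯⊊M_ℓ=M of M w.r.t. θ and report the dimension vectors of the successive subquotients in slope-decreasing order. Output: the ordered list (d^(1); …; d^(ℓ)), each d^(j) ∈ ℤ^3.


Interval decomposition of M: I[1,3]^4.
HN type (ℓ=2): μ^(1)=2; μ^(2)=-4

((0, 4, 4); (4, 0, 0))


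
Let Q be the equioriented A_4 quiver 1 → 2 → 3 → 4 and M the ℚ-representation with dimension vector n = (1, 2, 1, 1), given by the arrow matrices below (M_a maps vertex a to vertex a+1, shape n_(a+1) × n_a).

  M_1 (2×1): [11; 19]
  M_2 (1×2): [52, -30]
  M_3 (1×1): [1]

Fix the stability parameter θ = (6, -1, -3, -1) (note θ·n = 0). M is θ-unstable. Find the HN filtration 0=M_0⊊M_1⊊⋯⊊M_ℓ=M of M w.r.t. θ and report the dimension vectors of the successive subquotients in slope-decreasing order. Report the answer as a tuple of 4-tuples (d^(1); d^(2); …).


Barcode: M ≅ I[1,4], I[2,2]. HN layers by μ_θ (2 steps, strictly decreasing):
  μ^(1)=1/4; μ^(2)=-1

((1, 1, 1, 1); (0, 1, 0, 0))


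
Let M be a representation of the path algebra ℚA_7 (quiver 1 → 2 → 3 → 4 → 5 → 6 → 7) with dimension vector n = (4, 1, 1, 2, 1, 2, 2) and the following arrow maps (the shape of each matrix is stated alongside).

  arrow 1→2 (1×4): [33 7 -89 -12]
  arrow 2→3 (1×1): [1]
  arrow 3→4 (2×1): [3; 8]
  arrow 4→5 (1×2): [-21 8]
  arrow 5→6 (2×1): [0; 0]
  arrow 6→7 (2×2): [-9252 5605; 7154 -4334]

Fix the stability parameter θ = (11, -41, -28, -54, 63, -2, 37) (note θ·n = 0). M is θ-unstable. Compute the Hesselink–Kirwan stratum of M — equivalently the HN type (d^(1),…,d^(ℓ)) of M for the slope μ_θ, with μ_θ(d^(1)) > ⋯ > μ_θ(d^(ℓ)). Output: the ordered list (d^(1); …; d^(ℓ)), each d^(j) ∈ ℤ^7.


Barcode: M ≅ I[1,1]^3, I[1,5], I[4,4], I[6,7]^2. HN layers by μ_θ (6 steps, strictly decreasing):
  μ^(1)=63; μ^(2)=37; μ^(3)=11; μ^(4)=-2; μ^(5)=-28; μ^(6)=-54

((0, 0, 0, 0, 1, 0, 0); (0, 0, 0, 0, 0, 0, 2); (3, 0, 0, 0, 0, 0, 0); (0, 0, 0, 0, 0, 2, 0); (1, 1, 1, 1, 0, 0, 0); (0, 0, 0, 1, 0, 0, 0))


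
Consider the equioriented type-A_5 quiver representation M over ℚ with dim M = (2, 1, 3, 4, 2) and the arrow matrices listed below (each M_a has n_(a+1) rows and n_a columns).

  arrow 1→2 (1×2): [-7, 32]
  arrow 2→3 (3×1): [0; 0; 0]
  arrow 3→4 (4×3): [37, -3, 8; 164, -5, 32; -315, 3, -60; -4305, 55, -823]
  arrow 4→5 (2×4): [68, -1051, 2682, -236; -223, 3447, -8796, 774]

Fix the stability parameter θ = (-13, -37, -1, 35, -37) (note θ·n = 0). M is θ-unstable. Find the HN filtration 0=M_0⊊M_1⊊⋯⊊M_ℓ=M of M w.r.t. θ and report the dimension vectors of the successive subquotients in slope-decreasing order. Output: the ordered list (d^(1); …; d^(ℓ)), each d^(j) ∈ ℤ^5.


Barcode: M ≅ I[1,1], I[1,2], I[3,4], I[3,5]^2, I[4,4]. HN layers by μ_θ (4 steps, strictly decreasing):
  μ^(1)=35; μ^(2)=-1; μ^(3)=-13; μ^(4)=-25

((0, 0, 0, 2, 0); (0, 0, 3, 2, 2); (1, 0, 0, 0, 0); (1, 1, 0, 0, 0))


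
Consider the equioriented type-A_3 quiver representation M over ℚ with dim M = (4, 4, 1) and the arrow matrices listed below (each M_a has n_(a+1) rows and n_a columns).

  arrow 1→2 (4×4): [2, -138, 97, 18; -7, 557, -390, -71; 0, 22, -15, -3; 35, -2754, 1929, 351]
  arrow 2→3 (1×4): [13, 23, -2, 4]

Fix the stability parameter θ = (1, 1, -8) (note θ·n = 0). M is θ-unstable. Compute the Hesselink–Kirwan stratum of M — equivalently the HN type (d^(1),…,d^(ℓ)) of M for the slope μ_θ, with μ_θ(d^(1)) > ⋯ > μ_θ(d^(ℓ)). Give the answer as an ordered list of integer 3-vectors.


Interval decomposition of M: I[1,2]^3, I[1,3].
HN type (ℓ=2): μ^(1)=1; μ^(2)=-2

((3, 3, 0); (1, 1, 1))


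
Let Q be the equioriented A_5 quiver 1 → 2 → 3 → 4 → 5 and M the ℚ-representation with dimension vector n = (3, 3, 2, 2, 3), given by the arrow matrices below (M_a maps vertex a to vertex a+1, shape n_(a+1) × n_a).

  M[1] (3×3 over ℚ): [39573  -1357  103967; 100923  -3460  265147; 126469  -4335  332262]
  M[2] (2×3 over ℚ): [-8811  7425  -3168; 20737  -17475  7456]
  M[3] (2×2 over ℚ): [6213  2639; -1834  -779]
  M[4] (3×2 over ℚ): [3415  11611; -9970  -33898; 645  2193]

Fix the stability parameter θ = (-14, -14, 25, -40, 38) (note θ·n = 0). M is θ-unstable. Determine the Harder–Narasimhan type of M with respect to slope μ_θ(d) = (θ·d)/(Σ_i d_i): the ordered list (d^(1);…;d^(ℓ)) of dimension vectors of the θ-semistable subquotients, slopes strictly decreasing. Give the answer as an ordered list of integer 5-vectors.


Via rank(M_{q-1}∘⋯∘M_p): M ≅ I[1,2]^2, I[1,5], I[3,4], I[5,5]^2.
μ_θ-semistable layers: μ^(1)=38; μ^(2)=-15/2; μ^(3)=-14

((0, 0, 0, 0, 3); (0, 0, 2, 2, 0); (3, 3, 0, 0, 0))


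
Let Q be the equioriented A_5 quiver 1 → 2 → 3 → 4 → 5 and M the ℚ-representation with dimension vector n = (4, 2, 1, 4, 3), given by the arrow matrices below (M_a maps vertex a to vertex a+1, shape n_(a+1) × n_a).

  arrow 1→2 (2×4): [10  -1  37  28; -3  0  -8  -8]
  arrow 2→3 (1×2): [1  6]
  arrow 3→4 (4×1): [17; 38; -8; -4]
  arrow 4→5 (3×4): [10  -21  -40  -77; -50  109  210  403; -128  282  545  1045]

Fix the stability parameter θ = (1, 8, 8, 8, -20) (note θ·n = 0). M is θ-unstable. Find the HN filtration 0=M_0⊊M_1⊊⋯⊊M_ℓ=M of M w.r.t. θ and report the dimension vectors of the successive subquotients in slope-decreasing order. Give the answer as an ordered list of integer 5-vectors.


Via rank(M_{q-1}∘⋯∘M_p): M ≅ I[1,1]^2, I[1,2], I[1,4], I[4,4], I[4,5]^2, I[5,5].
μ_θ-semistable layers: μ^(1)=8; μ^(2)=1; μ^(3)=-6; μ^(4)=-20

((0, 2, 1, 2, 0); (4, 0, 0, 0, 0); (0, 0, 0, 2, 2); (0, 0, 0, 0, 1))


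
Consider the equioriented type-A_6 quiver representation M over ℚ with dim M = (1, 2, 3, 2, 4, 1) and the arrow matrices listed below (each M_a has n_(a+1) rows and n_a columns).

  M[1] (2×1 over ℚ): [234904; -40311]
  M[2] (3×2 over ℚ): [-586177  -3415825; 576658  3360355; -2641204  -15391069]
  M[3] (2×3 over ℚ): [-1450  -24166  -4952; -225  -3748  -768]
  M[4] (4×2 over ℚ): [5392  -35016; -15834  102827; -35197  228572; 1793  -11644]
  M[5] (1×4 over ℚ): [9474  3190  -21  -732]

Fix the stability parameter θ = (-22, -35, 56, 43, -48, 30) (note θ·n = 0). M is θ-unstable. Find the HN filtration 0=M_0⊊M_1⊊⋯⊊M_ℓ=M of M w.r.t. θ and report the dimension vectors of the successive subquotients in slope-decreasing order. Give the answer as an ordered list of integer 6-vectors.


Interval decomposition of M: I[1,6], I[2,5], I[3,3], I[5,5]^2.
HN type (ℓ=6): μ^(1)=56; μ^(2)=30; μ^(3)=17; μ^(4)=-57/2; μ^(5)=-35; μ^(6)=-48

((0, 0, 1, 0, 0, 0); (0, 0, 0, 0, 0, 1); (0, 0, 2, 2, 2, 0); (1, 1, 0, 0, 0, 0); (0, 1, 0, 0, 0, 0); (0, 0, 0, 0, 2, 0))


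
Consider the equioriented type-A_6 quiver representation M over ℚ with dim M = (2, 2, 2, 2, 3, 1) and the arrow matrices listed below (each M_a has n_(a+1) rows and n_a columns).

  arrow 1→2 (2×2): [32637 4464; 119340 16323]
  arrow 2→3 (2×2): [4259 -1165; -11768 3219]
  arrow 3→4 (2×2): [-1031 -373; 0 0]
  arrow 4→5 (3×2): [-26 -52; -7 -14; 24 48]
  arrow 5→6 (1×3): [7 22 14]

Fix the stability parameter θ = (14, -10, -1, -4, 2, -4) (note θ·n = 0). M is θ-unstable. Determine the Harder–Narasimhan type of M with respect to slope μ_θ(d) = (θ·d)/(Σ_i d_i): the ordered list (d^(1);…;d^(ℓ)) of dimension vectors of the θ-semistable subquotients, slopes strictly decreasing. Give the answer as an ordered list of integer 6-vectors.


Via rank(M_{q-1}∘⋯∘M_p): M ≅ I[1,3], I[1,5], I[4,4], I[5,5], I[5,6].
μ_θ-semistable layers: μ^(1)=2; μ^(2)=1; μ^(3)=-1/4; μ^(4)=-1; μ^(5)=-4

((0, 0, 0, 0, 2, 0); (1, 1, 1, 0, 0, 0); (1, 1, 1, 1, 0, 0); (0, 0, 0, 0, 1, 1); (0, 0, 0, 1, 0, 0))


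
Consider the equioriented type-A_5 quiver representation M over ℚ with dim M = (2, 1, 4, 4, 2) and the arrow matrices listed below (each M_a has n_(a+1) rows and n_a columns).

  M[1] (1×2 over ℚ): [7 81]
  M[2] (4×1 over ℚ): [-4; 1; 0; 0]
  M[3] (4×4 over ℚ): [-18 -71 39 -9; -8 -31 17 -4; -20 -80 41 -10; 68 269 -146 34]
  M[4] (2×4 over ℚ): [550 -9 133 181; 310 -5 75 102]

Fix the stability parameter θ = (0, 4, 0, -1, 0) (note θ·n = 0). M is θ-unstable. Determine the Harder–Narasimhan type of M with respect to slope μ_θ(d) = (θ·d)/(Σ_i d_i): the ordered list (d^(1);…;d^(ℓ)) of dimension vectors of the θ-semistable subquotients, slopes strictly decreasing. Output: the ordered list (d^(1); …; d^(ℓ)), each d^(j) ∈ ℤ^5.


Interval decomposition of M: I[1,1], I[1,5], I[3,3], I[3,4], I[3,5], I[4,4].
HN type (ℓ=4): μ^(1)=3/4; μ^(2)=0; μ^(3)=-1/2; μ^(4)=-1

((0, 1, 1, 1, 1); (2, 0, 1, 0, 1); (0, 0, 2, 2, 0); (0, 0, 0, 1, 0))
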